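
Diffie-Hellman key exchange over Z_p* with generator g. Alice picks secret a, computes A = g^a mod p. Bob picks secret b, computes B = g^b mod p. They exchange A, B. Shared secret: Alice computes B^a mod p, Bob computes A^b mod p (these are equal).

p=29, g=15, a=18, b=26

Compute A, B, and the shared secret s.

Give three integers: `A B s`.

Answer: 9 4 24

Derivation:
A = 15^18 mod 29  (bits of 18 = 10010)
  bit 0 = 1: r = r^2 * 15 mod 29 = 1^2 * 15 = 1*15 = 15
  bit 1 = 0: r = r^2 mod 29 = 15^2 = 22
  bit 2 = 0: r = r^2 mod 29 = 22^2 = 20
  bit 3 = 1: r = r^2 * 15 mod 29 = 20^2 * 15 = 23*15 = 26
  bit 4 = 0: r = r^2 mod 29 = 26^2 = 9
  -> A = 9
B = 15^26 mod 29  (bits of 26 = 11010)
  bit 0 = 1: r = r^2 * 15 mod 29 = 1^2 * 15 = 1*15 = 15
  bit 1 = 1: r = r^2 * 15 mod 29 = 15^2 * 15 = 22*15 = 11
  bit 2 = 0: r = r^2 mod 29 = 11^2 = 5
  bit 3 = 1: r = r^2 * 15 mod 29 = 5^2 * 15 = 25*15 = 27
  bit 4 = 0: r = r^2 mod 29 = 27^2 = 4
  -> B = 4
s = B^a = 4^18 mod 29  (bits of 18 = 10010)
  bit 0 = 1: r = r^2 * 4 mod 29 = 1^2 * 4 = 1*4 = 4
  bit 1 = 0: r = r^2 mod 29 = 4^2 = 16
  bit 2 = 0: r = r^2 mod 29 = 16^2 = 24
  bit 3 = 1: r = r^2 * 4 mod 29 = 24^2 * 4 = 25*4 = 13
  bit 4 = 0: r = r^2 mod 29 = 13^2 = 24
  -> s = B^a = 24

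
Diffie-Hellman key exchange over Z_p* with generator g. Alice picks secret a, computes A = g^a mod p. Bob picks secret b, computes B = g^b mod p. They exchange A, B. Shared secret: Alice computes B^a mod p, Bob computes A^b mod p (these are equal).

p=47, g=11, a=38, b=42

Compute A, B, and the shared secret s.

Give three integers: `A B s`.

A = 11^38 mod 47  (bits of 38 = 100110)
  bit 0 = 1: r = r^2 * 11 mod 47 = 1^2 * 11 = 1*11 = 11
  bit 1 = 0: r = r^2 mod 47 = 11^2 = 27
  bit 2 = 0: r = r^2 mod 47 = 27^2 = 24
  bit 3 = 1: r = r^2 * 11 mod 47 = 24^2 * 11 = 12*11 = 38
  bit 4 = 1: r = r^2 * 11 mod 47 = 38^2 * 11 = 34*11 = 45
  bit 5 = 0: r = r^2 mod 47 = 45^2 = 4
  -> A = 4
B = 11^42 mod 47  (bits of 42 = 101010)
  bit 0 = 1: r = r^2 * 11 mod 47 = 1^2 * 11 = 1*11 = 11
  bit 1 = 0: r = r^2 mod 47 = 11^2 = 27
  bit 2 = 1: r = r^2 * 11 mod 47 = 27^2 * 11 = 24*11 = 29
  bit 3 = 0: r = r^2 mod 47 = 29^2 = 42
  bit 4 = 1: r = r^2 * 11 mod 47 = 42^2 * 11 = 25*11 = 40
  bit 5 = 0: r = r^2 mod 47 = 40^2 = 2
  -> B = 2
s = B^a = 2^38 mod 47  (bits of 38 = 100110)
  bit 0 = 1: r = r^2 * 2 mod 47 = 1^2 * 2 = 1*2 = 2
  bit 1 = 0: r = r^2 mod 47 = 2^2 = 4
  bit 2 = 0: r = r^2 mod 47 = 4^2 = 16
  bit 3 = 1: r = r^2 * 2 mod 47 = 16^2 * 2 = 21*2 = 42
  bit 4 = 1: r = r^2 * 2 mod 47 = 42^2 * 2 = 25*2 = 3
  bit 5 = 0: r = r^2 mod 47 = 3^2 = 9
  -> s = B^a = 9

Answer: 4 2 9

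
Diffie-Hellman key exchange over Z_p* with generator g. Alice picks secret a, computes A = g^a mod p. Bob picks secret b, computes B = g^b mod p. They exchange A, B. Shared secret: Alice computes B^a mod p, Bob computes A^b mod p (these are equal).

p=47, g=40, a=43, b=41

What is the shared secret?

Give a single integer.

A = 40^43 mod 47  (bits of 43 = 101011)
  bit 0 = 1: r = r^2 * 40 mod 47 = 1^2 * 40 = 1*40 = 40
  bit 1 = 0: r = r^2 mod 47 = 40^2 = 2
  bit 2 = 1: r = r^2 * 40 mod 47 = 2^2 * 40 = 4*40 = 19
  bit 3 = 0: r = r^2 mod 47 = 19^2 = 32
  bit 4 = 1: r = r^2 * 40 mod 47 = 32^2 * 40 = 37*40 = 23
  bit 5 = 1: r = r^2 * 40 mod 47 = 23^2 * 40 = 12*40 = 10
  -> A = 10
B = 40^41 mod 47  (bits of 41 = 101001)
  bit 0 = 1: r = r^2 * 40 mod 47 = 1^2 * 40 = 1*40 = 40
  bit 1 = 0: r = r^2 mod 47 = 40^2 = 2
  bit 2 = 1: r = r^2 * 40 mod 47 = 2^2 * 40 = 4*40 = 19
  bit 3 = 0: r = r^2 mod 47 = 19^2 = 32
  bit 4 = 0: r = r^2 mod 47 = 32^2 = 37
  bit 5 = 1: r = r^2 * 40 mod 47 = 37^2 * 40 = 6*40 = 5
  -> B = 5
s = B^a = 5^43 mod 47  (bits of 43 = 101011)
  bit 0 = 1: r = r^2 * 5 mod 47 = 1^2 * 5 = 1*5 = 5
  bit 1 = 0: r = r^2 mod 47 = 5^2 = 25
  bit 2 = 1: r = r^2 * 5 mod 47 = 25^2 * 5 = 14*5 = 23
  bit 3 = 0: r = r^2 mod 47 = 23^2 = 12
  bit 4 = 1: r = r^2 * 5 mod 47 = 12^2 * 5 = 3*5 = 15
  bit 5 = 1: r = r^2 * 5 mod 47 = 15^2 * 5 = 37*5 = 44
  -> s = B^a = 44

Answer: 44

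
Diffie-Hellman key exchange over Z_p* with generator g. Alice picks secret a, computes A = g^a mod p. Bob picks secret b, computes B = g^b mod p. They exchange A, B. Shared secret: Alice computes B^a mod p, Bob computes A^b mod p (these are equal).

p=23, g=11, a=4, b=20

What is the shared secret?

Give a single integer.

Answer: 3

Derivation:
A = 11^4 mod 23  (bits of 4 = 100)
  bit 0 = 1: r = r^2 * 11 mod 23 = 1^2 * 11 = 1*11 = 11
  bit 1 = 0: r = r^2 mod 23 = 11^2 = 6
  bit 2 = 0: r = r^2 mod 23 = 6^2 = 13
  -> A = 13
B = 11^20 mod 23  (bits of 20 = 10100)
  bit 0 = 1: r = r^2 * 11 mod 23 = 1^2 * 11 = 1*11 = 11
  bit 1 = 0: r = r^2 mod 23 = 11^2 = 6
  bit 2 = 1: r = r^2 * 11 mod 23 = 6^2 * 11 = 13*11 = 5
  bit 3 = 0: r = r^2 mod 23 = 5^2 = 2
  bit 4 = 0: r = r^2 mod 23 = 2^2 = 4
  -> B = 4
s = B^a = 4^4 mod 23  (bits of 4 = 100)
  bit 0 = 1: r = r^2 * 4 mod 23 = 1^2 * 4 = 1*4 = 4
  bit 1 = 0: r = r^2 mod 23 = 4^2 = 16
  bit 2 = 0: r = r^2 mod 23 = 16^2 = 3
  -> s = B^a = 3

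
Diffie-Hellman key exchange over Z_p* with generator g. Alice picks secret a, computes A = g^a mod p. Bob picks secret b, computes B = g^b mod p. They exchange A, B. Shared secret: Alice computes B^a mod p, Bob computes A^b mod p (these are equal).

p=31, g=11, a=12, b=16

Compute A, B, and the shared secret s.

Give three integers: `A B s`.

A = 11^12 mod 31  (bits of 12 = 1100)
  bit 0 = 1: r = r^2 * 11 mod 31 = 1^2 * 11 = 1*11 = 11
  bit 1 = 1: r = r^2 * 11 mod 31 = 11^2 * 11 = 28*11 = 29
  bit 2 = 0: r = r^2 mod 31 = 29^2 = 4
  bit 3 = 0: r = r^2 mod 31 = 4^2 = 16
  -> A = 16
B = 11^16 mod 31  (bits of 16 = 10000)
  bit 0 = 1: r = r^2 * 11 mod 31 = 1^2 * 11 = 1*11 = 11
  bit 1 = 0: r = r^2 mod 31 = 11^2 = 28
  bit 2 = 0: r = r^2 mod 31 = 28^2 = 9
  bit 3 = 0: r = r^2 mod 31 = 9^2 = 19
  bit 4 = 0: r = r^2 mod 31 = 19^2 = 20
  -> B = 20
s = B^a = 20^12 mod 31  (bits of 12 = 1100)
  bit 0 = 1: r = r^2 * 20 mod 31 = 1^2 * 20 = 1*20 = 20
  bit 1 = 1: r = r^2 * 20 mod 31 = 20^2 * 20 = 28*20 = 2
  bit 2 = 0: r = r^2 mod 31 = 2^2 = 4
  bit 3 = 0: r = r^2 mod 31 = 4^2 = 16
  -> s = B^a = 16

Answer: 16 20 16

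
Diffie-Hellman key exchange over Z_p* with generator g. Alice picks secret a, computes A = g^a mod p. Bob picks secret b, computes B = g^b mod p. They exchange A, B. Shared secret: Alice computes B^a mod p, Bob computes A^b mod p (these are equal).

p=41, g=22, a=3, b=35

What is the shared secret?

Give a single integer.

Answer: 27

Derivation:
A = 22^3 mod 41  (bits of 3 = 11)
  bit 0 = 1: r = r^2 * 22 mod 41 = 1^2 * 22 = 1*22 = 22
  bit 1 = 1: r = r^2 * 22 mod 41 = 22^2 * 22 = 33*22 = 29
  -> A = 29
B = 22^35 mod 41  (bits of 35 = 100011)
  bit 0 = 1: r = r^2 * 22 mod 41 = 1^2 * 22 = 1*22 = 22
  bit 1 = 0: r = r^2 mod 41 = 22^2 = 33
  bit 2 = 0: r = r^2 mod 41 = 33^2 = 23
  bit 3 = 0: r = r^2 mod 41 = 23^2 = 37
  bit 4 = 1: r = r^2 * 22 mod 41 = 37^2 * 22 = 16*22 = 24
  bit 5 = 1: r = r^2 * 22 mod 41 = 24^2 * 22 = 2*22 = 3
  -> B = 3
s = B^a = 3^3 mod 41  (bits of 3 = 11)
  bit 0 = 1: r = r^2 * 3 mod 41 = 1^2 * 3 = 1*3 = 3
  bit 1 = 1: r = r^2 * 3 mod 41 = 3^2 * 3 = 9*3 = 27
  -> s = B^a = 27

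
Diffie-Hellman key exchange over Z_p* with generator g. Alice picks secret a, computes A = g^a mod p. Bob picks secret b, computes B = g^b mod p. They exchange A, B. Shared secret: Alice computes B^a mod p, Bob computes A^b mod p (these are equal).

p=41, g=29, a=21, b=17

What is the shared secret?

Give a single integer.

A = 29^21 mod 41  (bits of 21 = 10101)
  bit 0 = 1: r = r^2 * 29 mod 41 = 1^2 * 29 = 1*29 = 29
  bit 1 = 0: r = r^2 mod 41 = 29^2 = 21
  bit 2 = 1: r = r^2 * 29 mod 41 = 21^2 * 29 = 31*29 = 38
  bit 3 = 0: r = r^2 mod 41 = 38^2 = 9
  bit 4 = 1: r = r^2 * 29 mod 41 = 9^2 * 29 = 40*29 = 12
  -> A = 12
B = 29^17 mod 41  (bits of 17 = 10001)
  bit 0 = 1: r = r^2 * 29 mod 41 = 1^2 * 29 = 1*29 = 29
  bit 1 = 0: r = r^2 mod 41 = 29^2 = 21
  bit 2 = 0: r = r^2 mod 41 = 21^2 = 31
  bit 3 = 0: r = r^2 mod 41 = 31^2 = 18
  bit 4 = 1: r = r^2 * 29 mod 41 = 18^2 * 29 = 37*29 = 7
  -> B = 7
s = B^a = 7^21 mod 41  (bits of 21 = 10101)
  bit 0 = 1: r = r^2 * 7 mod 41 = 1^2 * 7 = 1*7 = 7
  bit 1 = 0: r = r^2 mod 41 = 7^2 = 8
  bit 2 = 1: r = r^2 * 7 mod 41 = 8^2 * 7 = 23*7 = 38
  bit 3 = 0: r = r^2 mod 41 = 38^2 = 9
  bit 4 = 1: r = r^2 * 7 mod 41 = 9^2 * 7 = 40*7 = 34
  -> s = B^a = 34

Answer: 34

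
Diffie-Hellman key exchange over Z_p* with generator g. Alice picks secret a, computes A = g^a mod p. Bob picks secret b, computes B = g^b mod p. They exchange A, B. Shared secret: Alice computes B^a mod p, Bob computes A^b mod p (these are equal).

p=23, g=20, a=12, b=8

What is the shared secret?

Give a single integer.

Answer: 6

Derivation:
A = 20^12 mod 23  (bits of 12 = 1100)
  bit 0 = 1: r = r^2 * 20 mod 23 = 1^2 * 20 = 1*20 = 20
  bit 1 = 1: r = r^2 * 20 mod 23 = 20^2 * 20 = 9*20 = 19
  bit 2 = 0: r = r^2 mod 23 = 19^2 = 16
  bit 3 = 0: r = r^2 mod 23 = 16^2 = 3
  -> A = 3
B = 20^8 mod 23  (bits of 8 = 1000)
  bit 0 = 1: r = r^2 * 20 mod 23 = 1^2 * 20 = 1*20 = 20
  bit 1 = 0: r = r^2 mod 23 = 20^2 = 9
  bit 2 = 0: r = r^2 mod 23 = 9^2 = 12
  bit 3 = 0: r = r^2 mod 23 = 12^2 = 6
  -> B = 6
s = B^a = 6^12 mod 23  (bits of 12 = 1100)
  bit 0 = 1: r = r^2 * 6 mod 23 = 1^2 * 6 = 1*6 = 6
  bit 1 = 1: r = r^2 * 6 mod 23 = 6^2 * 6 = 13*6 = 9
  bit 2 = 0: r = r^2 mod 23 = 9^2 = 12
  bit 3 = 0: r = r^2 mod 23 = 12^2 = 6
  -> s = B^a = 6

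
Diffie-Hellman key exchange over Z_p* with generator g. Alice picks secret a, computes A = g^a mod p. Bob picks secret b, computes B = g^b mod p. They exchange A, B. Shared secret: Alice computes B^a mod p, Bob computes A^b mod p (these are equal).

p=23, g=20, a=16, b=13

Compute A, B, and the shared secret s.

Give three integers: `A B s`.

Answer: 13 14 8

Derivation:
A = 20^16 mod 23  (bits of 16 = 10000)
  bit 0 = 1: r = r^2 * 20 mod 23 = 1^2 * 20 = 1*20 = 20
  bit 1 = 0: r = r^2 mod 23 = 20^2 = 9
  bit 2 = 0: r = r^2 mod 23 = 9^2 = 12
  bit 3 = 0: r = r^2 mod 23 = 12^2 = 6
  bit 4 = 0: r = r^2 mod 23 = 6^2 = 13
  -> A = 13
B = 20^13 mod 23  (bits of 13 = 1101)
  bit 0 = 1: r = r^2 * 20 mod 23 = 1^2 * 20 = 1*20 = 20
  bit 1 = 1: r = r^2 * 20 mod 23 = 20^2 * 20 = 9*20 = 19
  bit 2 = 0: r = r^2 mod 23 = 19^2 = 16
  bit 3 = 1: r = r^2 * 20 mod 23 = 16^2 * 20 = 3*20 = 14
  -> B = 14
s = B^a = 14^16 mod 23  (bits of 16 = 10000)
  bit 0 = 1: r = r^2 * 14 mod 23 = 1^2 * 14 = 1*14 = 14
  bit 1 = 0: r = r^2 mod 23 = 14^2 = 12
  bit 2 = 0: r = r^2 mod 23 = 12^2 = 6
  bit 3 = 0: r = r^2 mod 23 = 6^2 = 13
  bit 4 = 0: r = r^2 mod 23 = 13^2 = 8
  -> s = B^a = 8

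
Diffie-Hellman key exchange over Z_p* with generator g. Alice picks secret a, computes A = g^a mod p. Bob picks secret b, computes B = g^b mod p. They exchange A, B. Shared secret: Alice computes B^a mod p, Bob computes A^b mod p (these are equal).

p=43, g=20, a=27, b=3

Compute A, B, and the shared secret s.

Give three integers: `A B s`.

Answer: 39 2 22

Derivation:
A = 20^27 mod 43  (bits of 27 = 11011)
  bit 0 = 1: r = r^2 * 20 mod 43 = 1^2 * 20 = 1*20 = 20
  bit 1 = 1: r = r^2 * 20 mod 43 = 20^2 * 20 = 13*20 = 2
  bit 2 = 0: r = r^2 mod 43 = 2^2 = 4
  bit 3 = 1: r = r^2 * 20 mod 43 = 4^2 * 20 = 16*20 = 19
  bit 4 = 1: r = r^2 * 20 mod 43 = 19^2 * 20 = 17*20 = 39
  -> A = 39
B = 20^3 mod 43  (bits of 3 = 11)
  bit 0 = 1: r = r^2 * 20 mod 43 = 1^2 * 20 = 1*20 = 20
  bit 1 = 1: r = r^2 * 20 mod 43 = 20^2 * 20 = 13*20 = 2
  -> B = 2
s = B^a = 2^27 mod 43  (bits of 27 = 11011)
  bit 0 = 1: r = r^2 * 2 mod 43 = 1^2 * 2 = 1*2 = 2
  bit 1 = 1: r = r^2 * 2 mod 43 = 2^2 * 2 = 4*2 = 8
  bit 2 = 0: r = r^2 mod 43 = 8^2 = 21
  bit 3 = 1: r = r^2 * 2 mod 43 = 21^2 * 2 = 11*2 = 22
  bit 4 = 1: r = r^2 * 2 mod 43 = 22^2 * 2 = 11*2 = 22
  -> s = B^a = 22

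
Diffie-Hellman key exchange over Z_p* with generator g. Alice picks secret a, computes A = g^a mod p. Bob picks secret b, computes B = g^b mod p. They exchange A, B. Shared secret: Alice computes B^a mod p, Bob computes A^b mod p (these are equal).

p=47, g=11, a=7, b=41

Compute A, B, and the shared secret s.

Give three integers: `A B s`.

A = 11^7 mod 47  (bits of 7 = 111)
  bit 0 = 1: r = r^2 * 11 mod 47 = 1^2 * 11 = 1*11 = 11
  bit 1 = 1: r = r^2 * 11 mod 47 = 11^2 * 11 = 27*11 = 15
  bit 2 = 1: r = r^2 * 11 mod 47 = 15^2 * 11 = 37*11 = 31
  -> A = 31
B = 11^41 mod 47  (bits of 41 = 101001)
  bit 0 = 1: r = r^2 * 11 mod 47 = 1^2 * 11 = 1*11 = 11
  bit 1 = 0: r = r^2 mod 47 = 11^2 = 27
  bit 2 = 1: r = r^2 * 11 mod 47 = 27^2 * 11 = 24*11 = 29
  bit 3 = 0: r = r^2 mod 47 = 29^2 = 42
  bit 4 = 0: r = r^2 mod 47 = 42^2 = 25
  bit 5 = 1: r = r^2 * 11 mod 47 = 25^2 * 11 = 14*11 = 13
  -> B = 13
s = B^a = 13^7 mod 47  (bits of 7 = 111)
  bit 0 = 1: r = r^2 * 13 mod 47 = 1^2 * 13 = 1*13 = 13
  bit 1 = 1: r = r^2 * 13 mod 47 = 13^2 * 13 = 28*13 = 35
  bit 2 = 1: r = r^2 * 13 mod 47 = 35^2 * 13 = 3*13 = 39
  -> s = B^a = 39

Answer: 31 13 39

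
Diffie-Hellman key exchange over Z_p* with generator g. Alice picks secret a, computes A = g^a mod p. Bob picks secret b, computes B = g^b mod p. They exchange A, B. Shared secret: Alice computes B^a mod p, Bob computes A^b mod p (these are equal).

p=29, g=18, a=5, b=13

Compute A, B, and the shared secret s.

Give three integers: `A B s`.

Answer: 15 8 27

Derivation:
A = 18^5 mod 29  (bits of 5 = 101)
  bit 0 = 1: r = r^2 * 18 mod 29 = 1^2 * 18 = 1*18 = 18
  bit 1 = 0: r = r^2 mod 29 = 18^2 = 5
  bit 2 = 1: r = r^2 * 18 mod 29 = 5^2 * 18 = 25*18 = 15
  -> A = 15
B = 18^13 mod 29  (bits of 13 = 1101)
  bit 0 = 1: r = r^2 * 18 mod 29 = 1^2 * 18 = 1*18 = 18
  bit 1 = 1: r = r^2 * 18 mod 29 = 18^2 * 18 = 5*18 = 3
  bit 2 = 0: r = r^2 mod 29 = 3^2 = 9
  bit 3 = 1: r = r^2 * 18 mod 29 = 9^2 * 18 = 23*18 = 8
  -> B = 8
s = B^a = 8^5 mod 29  (bits of 5 = 101)
  bit 0 = 1: r = r^2 * 8 mod 29 = 1^2 * 8 = 1*8 = 8
  bit 1 = 0: r = r^2 mod 29 = 8^2 = 6
  bit 2 = 1: r = r^2 * 8 mod 29 = 6^2 * 8 = 7*8 = 27
  -> s = B^a = 27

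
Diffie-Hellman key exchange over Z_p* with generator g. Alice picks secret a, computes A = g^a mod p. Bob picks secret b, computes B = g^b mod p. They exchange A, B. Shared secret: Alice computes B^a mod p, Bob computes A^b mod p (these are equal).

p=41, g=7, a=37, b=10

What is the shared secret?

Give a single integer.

A = 7^37 mod 41  (bits of 37 = 100101)
  bit 0 = 1: r = r^2 * 7 mod 41 = 1^2 * 7 = 1*7 = 7
  bit 1 = 0: r = r^2 mod 41 = 7^2 = 8
  bit 2 = 0: r = r^2 mod 41 = 8^2 = 23
  bit 3 = 1: r = r^2 * 7 mod 41 = 23^2 * 7 = 37*7 = 13
  bit 4 = 0: r = r^2 mod 41 = 13^2 = 5
  bit 5 = 1: r = r^2 * 7 mod 41 = 5^2 * 7 = 25*7 = 11
  -> A = 11
B = 7^10 mod 41  (bits of 10 = 1010)
  bit 0 = 1: r = r^2 * 7 mod 41 = 1^2 * 7 = 1*7 = 7
  bit 1 = 0: r = r^2 mod 41 = 7^2 = 8
  bit 2 = 1: r = r^2 * 7 mod 41 = 8^2 * 7 = 23*7 = 38
  bit 3 = 0: r = r^2 mod 41 = 38^2 = 9
  -> B = 9
s = B^a = 9^37 mod 41  (bits of 37 = 100101)
  bit 0 = 1: r = r^2 * 9 mod 41 = 1^2 * 9 = 1*9 = 9
  bit 1 = 0: r = r^2 mod 41 = 9^2 = 40
  bit 2 = 0: r = r^2 mod 41 = 40^2 = 1
  bit 3 = 1: r = r^2 * 9 mod 41 = 1^2 * 9 = 1*9 = 9
  bit 4 = 0: r = r^2 mod 41 = 9^2 = 40
  bit 5 = 1: r = r^2 * 9 mod 41 = 40^2 * 9 = 1*9 = 9
  -> s = B^a = 9

Answer: 9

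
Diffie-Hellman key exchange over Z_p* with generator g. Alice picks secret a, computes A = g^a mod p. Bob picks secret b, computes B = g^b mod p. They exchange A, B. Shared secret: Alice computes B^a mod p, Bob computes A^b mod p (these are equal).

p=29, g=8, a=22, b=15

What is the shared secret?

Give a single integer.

A = 8^22 mod 29  (bits of 22 = 10110)
  bit 0 = 1: r = r^2 * 8 mod 29 = 1^2 * 8 = 1*8 = 8
  bit 1 = 0: r = r^2 mod 29 = 8^2 = 6
  bit 2 = 1: r = r^2 * 8 mod 29 = 6^2 * 8 = 7*8 = 27
  bit 3 = 1: r = r^2 * 8 mod 29 = 27^2 * 8 = 4*8 = 3
  bit 4 = 0: r = r^2 mod 29 = 3^2 = 9
  -> A = 9
B = 8^15 mod 29  (bits of 15 = 1111)
  bit 0 = 1: r = r^2 * 8 mod 29 = 1^2 * 8 = 1*8 = 8
  bit 1 = 1: r = r^2 * 8 mod 29 = 8^2 * 8 = 6*8 = 19
  bit 2 = 1: r = r^2 * 8 mod 29 = 19^2 * 8 = 13*8 = 17
  bit 3 = 1: r = r^2 * 8 mod 29 = 17^2 * 8 = 28*8 = 21
  -> B = 21
s = B^a = 21^22 mod 29  (bits of 22 = 10110)
  bit 0 = 1: r = r^2 * 21 mod 29 = 1^2 * 21 = 1*21 = 21
  bit 1 = 0: r = r^2 mod 29 = 21^2 = 6
  bit 2 = 1: r = r^2 * 21 mod 29 = 6^2 * 21 = 7*21 = 2
  bit 3 = 1: r = r^2 * 21 mod 29 = 2^2 * 21 = 4*21 = 26
  bit 4 = 0: r = r^2 mod 29 = 26^2 = 9
  -> s = B^a = 9

Answer: 9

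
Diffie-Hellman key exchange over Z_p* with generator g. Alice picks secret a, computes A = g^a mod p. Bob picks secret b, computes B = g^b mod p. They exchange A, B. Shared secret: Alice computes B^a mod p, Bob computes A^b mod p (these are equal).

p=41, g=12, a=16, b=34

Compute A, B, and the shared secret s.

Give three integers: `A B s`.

Answer: 37 8 10

Derivation:
A = 12^16 mod 41  (bits of 16 = 10000)
  bit 0 = 1: r = r^2 * 12 mod 41 = 1^2 * 12 = 1*12 = 12
  bit 1 = 0: r = r^2 mod 41 = 12^2 = 21
  bit 2 = 0: r = r^2 mod 41 = 21^2 = 31
  bit 3 = 0: r = r^2 mod 41 = 31^2 = 18
  bit 4 = 0: r = r^2 mod 41 = 18^2 = 37
  -> A = 37
B = 12^34 mod 41  (bits of 34 = 100010)
  bit 0 = 1: r = r^2 * 12 mod 41 = 1^2 * 12 = 1*12 = 12
  bit 1 = 0: r = r^2 mod 41 = 12^2 = 21
  bit 2 = 0: r = r^2 mod 41 = 21^2 = 31
  bit 3 = 0: r = r^2 mod 41 = 31^2 = 18
  bit 4 = 1: r = r^2 * 12 mod 41 = 18^2 * 12 = 37*12 = 34
  bit 5 = 0: r = r^2 mod 41 = 34^2 = 8
  -> B = 8
s = B^a = 8^16 mod 41  (bits of 16 = 10000)
  bit 0 = 1: r = r^2 * 8 mod 41 = 1^2 * 8 = 1*8 = 8
  bit 1 = 0: r = r^2 mod 41 = 8^2 = 23
  bit 2 = 0: r = r^2 mod 41 = 23^2 = 37
  bit 3 = 0: r = r^2 mod 41 = 37^2 = 16
  bit 4 = 0: r = r^2 mod 41 = 16^2 = 10
  -> s = B^a = 10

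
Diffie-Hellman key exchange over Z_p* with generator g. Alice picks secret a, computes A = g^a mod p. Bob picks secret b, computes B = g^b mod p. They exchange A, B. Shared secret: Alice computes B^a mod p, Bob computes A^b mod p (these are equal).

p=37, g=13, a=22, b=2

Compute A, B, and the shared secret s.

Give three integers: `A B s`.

Answer: 3 21 9

Derivation:
A = 13^22 mod 37  (bits of 22 = 10110)
  bit 0 = 1: r = r^2 * 13 mod 37 = 1^2 * 13 = 1*13 = 13
  bit 1 = 0: r = r^2 mod 37 = 13^2 = 21
  bit 2 = 1: r = r^2 * 13 mod 37 = 21^2 * 13 = 34*13 = 35
  bit 3 = 1: r = r^2 * 13 mod 37 = 35^2 * 13 = 4*13 = 15
  bit 4 = 0: r = r^2 mod 37 = 15^2 = 3
  -> A = 3
B = 13^2 mod 37  (bits of 2 = 10)
  bit 0 = 1: r = r^2 * 13 mod 37 = 1^2 * 13 = 1*13 = 13
  bit 1 = 0: r = r^2 mod 37 = 13^2 = 21
  -> B = 21
s = B^a = 21^22 mod 37  (bits of 22 = 10110)
  bit 0 = 1: r = r^2 * 21 mod 37 = 1^2 * 21 = 1*21 = 21
  bit 1 = 0: r = r^2 mod 37 = 21^2 = 34
  bit 2 = 1: r = r^2 * 21 mod 37 = 34^2 * 21 = 9*21 = 4
  bit 3 = 1: r = r^2 * 21 mod 37 = 4^2 * 21 = 16*21 = 3
  bit 4 = 0: r = r^2 mod 37 = 3^2 = 9
  -> s = B^a = 9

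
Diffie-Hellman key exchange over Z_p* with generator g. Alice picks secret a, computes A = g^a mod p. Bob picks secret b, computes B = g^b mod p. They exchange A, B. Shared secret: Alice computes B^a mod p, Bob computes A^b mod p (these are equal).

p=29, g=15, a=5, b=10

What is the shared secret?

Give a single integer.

A = 15^5 mod 29  (bits of 5 = 101)
  bit 0 = 1: r = r^2 * 15 mod 29 = 1^2 * 15 = 1*15 = 15
  bit 1 = 0: r = r^2 mod 29 = 15^2 = 22
  bit 2 = 1: r = r^2 * 15 mod 29 = 22^2 * 15 = 20*15 = 10
  -> A = 10
B = 15^10 mod 29  (bits of 10 = 1010)
  bit 0 = 1: r = r^2 * 15 mod 29 = 1^2 * 15 = 1*15 = 15
  bit 1 = 0: r = r^2 mod 29 = 15^2 = 22
  bit 2 = 1: r = r^2 * 15 mod 29 = 22^2 * 15 = 20*15 = 10
  bit 3 = 0: r = r^2 mod 29 = 10^2 = 13
  -> B = 13
s = B^a = 13^5 mod 29  (bits of 5 = 101)
  bit 0 = 1: r = r^2 * 13 mod 29 = 1^2 * 13 = 1*13 = 13
  bit 1 = 0: r = r^2 mod 29 = 13^2 = 24
  bit 2 = 1: r = r^2 * 13 mod 29 = 24^2 * 13 = 25*13 = 6
  -> s = B^a = 6

Answer: 6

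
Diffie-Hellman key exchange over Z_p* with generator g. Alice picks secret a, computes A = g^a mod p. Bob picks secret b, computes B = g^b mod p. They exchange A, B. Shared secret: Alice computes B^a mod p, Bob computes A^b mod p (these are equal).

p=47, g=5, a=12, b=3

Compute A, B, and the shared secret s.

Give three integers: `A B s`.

A = 5^12 mod 47  (bits of 12 = 1100)
  bit 0 = 1: r = r^2 * 5 mod 47 = 1^2 * 5 = 1*5 = 5
  bit 1 = 1: r = r^2 * 5 mod 47 = 5^2 * 5 = 25*5 = 31
  bit 2 = 0: r = r^2 mod 47 = 31^2 = 21
  bit 3 = 0: r = r^2 mod 47 = 21^2 = 18
  -> A = 18
B = 5^3 mod 47  (bits of 3 = 11)
  bit 0 = 1: r = r^2 * 5 mod 47 = 1^2 * 5 = 1*5 = 5
  bit 1 = 1: r = r^2 * 5 mod 47 = 5^2 * 5 = 25*5 = 31
  -> B = 31
s = B^a = 31^12 mod 47  (bits of 12 = 1100)
  bit 0 = 1: r = r^2 * 31 mod 47 = 1^2 * 31 = 1*31 = 31
  bit 1 = 1: r = r^2 * 31 mod 47 = 31^2 * 31 = 21*31 = 40
  bit 2 = 0: r = r^2 mod 47 = 40^2 = 2
  bit 3 = 0: r = r^2 mod 47 = 2^2 = 4
  -> s = B^a = 4

Answer: 18 31 4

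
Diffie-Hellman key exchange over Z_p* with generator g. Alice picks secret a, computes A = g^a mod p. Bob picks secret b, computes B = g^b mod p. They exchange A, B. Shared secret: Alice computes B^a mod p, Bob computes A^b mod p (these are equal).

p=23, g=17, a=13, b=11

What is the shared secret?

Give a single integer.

A = 17^13 mod 23  (bits of 13 = 1101)
  bit 0 = 1: r = r^2 * 17 mod 23 = 1^2 * 17 = 1*17 = 17
  bit 1 = 1: r = r^2 * 17 mod 23 = 17^2 * 17 = 13*17 = 14
  bit 2 = 0: r = r^2 mod 23 = 14^2 = 12
  bit 3 = 1: r = r^2 * 17 mod 23 = 12^2 * 17 = 6*17 = 10
  -> A = 10
B = 17^11 mod 23  (bits of 11 = 1011)
  bit 0 = 1: r = r^2 * 17 mod 23 = 1^2 * 17 = 1*17 = 17
  bit 1 = 0: r = r^2 mod 23 = 17^2 = 13
  bit 2 = 1: r = r^2 * 17 mod 23 = 13^2 * 17 = 8*17 = 21
  bit 3 = 1: r = r^2 * 17 mod 23 = 21^2 * 17 = 4*17 = 22
  -> B = 22
s = B^a = 22^13 mod 23  (bits of 13 = 1101)
  bit 0 = 1: r = r^2 * 22 mod 23 = 1^2 * 22 = 1*22 = 22
  bit 1 = 1: r = r^2 * 22 mod 23 = 22^2 * 22 = 1*22 = 22
  bit 2 = 0: r = r^2 mod 23 = 22^2 = 1
  bit 3 = 1: r = r^2 * 22 mod 23 = 1^2 * 22 = 1*22 = 22
  -> s = B^a = 22

Answer: 22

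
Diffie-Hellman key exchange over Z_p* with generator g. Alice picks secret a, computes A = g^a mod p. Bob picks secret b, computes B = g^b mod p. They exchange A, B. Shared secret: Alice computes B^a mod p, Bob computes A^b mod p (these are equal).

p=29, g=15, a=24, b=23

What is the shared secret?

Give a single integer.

Answer: 24

Derivation:
A = 15^24 mod 29  (bits of 24 = 11000)
  bit 0 = 1: r = r^2 * 15 mod 29 = 1^2 * 15 = 1*15 = 15
  bit 1 = 1: r = r^2 * 15 mod 29 = 15^2 * 15 = 22*15 = 11
  bit 2 = 0: r = r^2 mod 29 = 11^2 = 5
  bit 3 = 0: r = r^2 mod 29 = 5^2 = 25
  bit 4 = 0: r = r^2 mod 29 = 25^2 = 16
  -> A = 16
B = 15^23 mod 29  (bits of 23 = 10111)
  bit 0 = 1: r = r^2 * 15 mod 29 = 1^2 * 15 = 1*15 = 15
  bit 1 = 0: r = r^2 mod 29 = 15^2 = 22
  bit 2 = 1: r = r^2 * 15 mod 29 = 22^2 * 15 = 20*15 = 10
  bit 3 = 1: r = r^2 * 15 mod 29 = 10^2 * 15 = 13*15 = 21
  bit 4 = 1: r = r^2 * 15 mod 29 = 21^2 * 15 = 6*15 = 3
  -> B = 3
s = B^a = 3^24 mod 29  (bits of 24 = 11000)
  bit 0 = 1: r = r^2 * 3 mod 29 = 1^2 * 3 = 1*3 = 3
  bit 1 = 1: r = r^2 * 3 mod 29 = 3^2 * 3 = 9*3 = 27
  bit 2 = 0: r = r^2 mod 29 = 27^2 = 4
  bit 3 = 0: r = r^2 mod 29 = 4^2 = 16
  bit 4 = 0: r = r^2 mod 29 = 16^2 = 24
  -> s = B^a = 24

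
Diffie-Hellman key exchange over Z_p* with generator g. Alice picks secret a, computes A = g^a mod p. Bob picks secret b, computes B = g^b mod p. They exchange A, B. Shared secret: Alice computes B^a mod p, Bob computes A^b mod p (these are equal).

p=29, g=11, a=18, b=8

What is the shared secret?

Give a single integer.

Answer: 25

Derivation:
A = 11^18 mod 29  (bits of 18 = 10010)
  bit 0 = 1: r = r^2 * 11 mod 29 = 1^2 * 11 = 1*11 = 11
  bit 1 = 0: r = r^2 mod 29 = 11^2 = 5
  bit 2 = 0: r = r^2 mod 29 = 5^2 = 25
  bit 3 = 1: r = r^2 * 11 mod 29 = 25^2 * 11 = 16*11 = 2
  bit 4 = 0: r = r^2 mod 29 = 2^2 = 4
  -> A = 4
B = 11^8 mod 29  (bits of 8 = 1000)
  bit 0 = 1: r = r^2 * 11 mod 29 = 1^2 * 11 = 1*11 = 11
  bit 1 = 0: r = r^2 mod 29 = 11^2 = 5
  bit 2 = 0: r = r^2 mod 29 = 5^2 = 25
  bit 3 = 0: r = r^2 mod 29 = 25^2 = 16
  -> B = 16
s = B^a = 16^18 mod 29  (bits of 18 = 10010)
  bit 0 = 1: r = r^2 * 16 mod 29 = 1^2 * 16 = 1*16 = 16
  bit 1 = 0: r = r^2 mod 29 = 16^2 = 24
  bit 2 = 0: r = r^2 mod 29 = 24^2 = 25
  bit 3 = 1: r = r^2 * 16 mod 29 = 25^2 * 16 = 16*16 = 24
  bit 4 = 0: r = r^2 mod 29 = 24^2 = 25
  -> s = B^a = 25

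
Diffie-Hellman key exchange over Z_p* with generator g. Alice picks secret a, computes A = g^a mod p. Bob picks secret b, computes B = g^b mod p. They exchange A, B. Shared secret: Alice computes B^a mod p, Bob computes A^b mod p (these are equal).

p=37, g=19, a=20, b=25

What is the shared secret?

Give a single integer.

A = 19^20 mod 37  (bits of 20 = 10100)
  bit 0 = 1: r = r^2 * 19 mod 37 = 1^2 * 19 = 1*19 = 19
  bit 1 = 0: r = r^2 mod 37 = 19^2 = 28
  bit 2 = 1: r = r^2 * 19 mod 37 = 28^2 * 19 = 7*19 = 22
  bit 3 = 0: r = r^2 mod 37 = 22^2 = 3
  bit 4 = 0: r = r^2 mod 37 = 3^2 = 9
  -> A = 9
B = 19^25 mod 37  (bits of 25 = 11001)
  bit 0 = 1: r = r^2 * 19 mod 37 = 1^2 * 19 = 1*19 = 19
  bit 1 = 1: r = r^2 * 19 mod 37 = 19^2 * 19 = 28*19 = 14
  bit 2 = 0: r = r^2 mod 37 = 14^2 = 11
  bit 3 = 0: r = r^2 mod 37 = 11^2 = 10
  bit 4 = 1: r = r^2 * 19 mod 37 = 10^2 * 19 = 26*19 = 13
  -> B = 13
s = B^a = 13^20 mod 37  (bits of 20 = 10100)
  bit 0 = 1: r = r^2 * 13 mod 37 = 1^2 * 13 = 1*13 = 13
  bit 1 = 0: r = r^2 mod 37 = 13^2 = 21
  bit 2 = 1: r = r^2 * 13 mod 37 = 21^2 * 13 = 34*13 = 35
  bit 3 = 0: r = r^2 mod 37 = 35^2 = 4
  bit 4 = 0: r = r^2 mod 37 = 4^2 = 16
  -> s = B^a = 16

Answer: 16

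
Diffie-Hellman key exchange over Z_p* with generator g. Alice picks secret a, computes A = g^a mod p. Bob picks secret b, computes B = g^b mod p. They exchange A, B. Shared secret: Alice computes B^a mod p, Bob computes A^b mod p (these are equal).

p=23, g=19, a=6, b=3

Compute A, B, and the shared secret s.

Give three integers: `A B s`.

A = 19^6 mod 23  (bits of 6 = 110)
  bit 0 = 1: r = r^2 * 19 mod 23 = 1^2 * 19 = 1*19 = 19
  bit 1 = 1: r = r^2 * 19 mod 23 = 19^2 * 19 = 16*19 = 5
  bit 2 = 0: r = r^2 mod 23 = 5^2 = 2
  -> A = 2
B = 19^3 mod 23  (bits of 3 = 11)
  bit 0 = 1: r = r^2 * 19 mod 23 = 1^2 * 19 = 1*19 = 19
  bit 1 = 1: r = r^2 * 19 mod 23 = 19^2 * 19 = 16*19 = 5
  -> B = 5
s = B^a = 5^6 mod 23  (bits of 6 = 110)
  bit 0 = 1: r = r^2 * 5 mod 23 = 1^2 * 5 = 1*5 = 5
  bit 1 = 1: r = r^2 * 5 mod 23 = 5^2 * 5 = 2*5 = 10
  bit 2 = 0: r = r^2 mod 23 = 10^2 = 8
  -> s = B^a = 8

Answer: 2 5 8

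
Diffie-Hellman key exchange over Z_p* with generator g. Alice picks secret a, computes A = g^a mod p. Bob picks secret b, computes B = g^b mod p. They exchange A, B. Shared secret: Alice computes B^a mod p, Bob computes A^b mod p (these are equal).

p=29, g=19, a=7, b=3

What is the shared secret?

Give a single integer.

Answer: 17

Derivation:
A = 19^7 mod 29  (bits of 7 = 111)
  bit 0 = 1: r = r^2 * 19 mod 29 = 1^2 * 19 = 1*19 = 19
  bit 1 = 1: r = r^2 * 19 mod 29 = 19^2 * 19 = 13*19 = 15
  bit 2 = 1: r = r^2 * 19 mod 29 = 15^2 * 19 = 22*19 = 12
  -> A = 12
B = 19^3 mod 29  (bits of 3 = 11)
  bit 0 = 1: r = r^2 * 19 mod 29 = 1^2 * 19 = 1*19 = 19
  bit 1 = 1: r = r^2 * 19 mod 29 = 19^2 * 19 = 13*19 = 15
  -> B = 15
s = B^a = 15^7 mod 29  (bits of 7 = 111)
  bit 0 = 1: r = r^2 * 15 mod 29 = 1^2 * 15 = 1*15 = 15
  bit 1 = 1: r = r^2 * 15 mod 29 = 15^2 * 15 = 22*15 = 11
  bit 2 = 1: r = r^2 * 15 mod 29 = 11^2 * 15 = 5*15 = 17
  -> s = B^a = 17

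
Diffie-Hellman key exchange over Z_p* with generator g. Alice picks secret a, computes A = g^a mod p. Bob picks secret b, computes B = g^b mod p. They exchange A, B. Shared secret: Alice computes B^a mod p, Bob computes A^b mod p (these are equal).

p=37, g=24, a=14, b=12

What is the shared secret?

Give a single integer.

A = 24^14 mod 37  (bits of 14 = 1110)
  bit 0 = 1: r = r^2 * 24 mod 37 = 1^2 * 24 = 1*24 = 24
  bit 1 = 1: r = r^2 * 24 mod 37 = 24^2 * 24 = 21*24 = 23
  bit 2 = 1: r = r^2 * 24 mod 37 = 23^2 * 24 = 11*24 = 5
  bit 3 = 0: r = r^2 mod 37 = 5^2 = 25
  -> A = 25
B = 24^12 mod 37  (bits of 12 = 1100)
  bit 0 = 1: r = r^2 * 24 mod 37 = 1^2 * 24 = 1*24 = 24
  bit 1 = 1: r = r^2 * 24 mod 37 = 24^2 * 24 = 21*24 = 23
  bit 2 = 0: r = r^2 mod 37 = 23^2 = 11
  bit 3 = 0: r = r^2 mod 37 = 11^2 = 10
  -> B = 10
s = B^a = 10^14 mod 37  (bits of 14 = 1110)
  bit 0 = 1: r = r^2 * 10 mod 37 = 1^2 * 10 = 1*10 = 10
  bit 1 = 1: r = r^2 * 10 mod 37 = 10^2 * 10 = 26*10 = 1
  bit 2 = 1: r = r^2 * 10 mod 37 = 1^2 * 10 = 1*10 = 10
  bit 3 = 0: r = r^2 mod 37 = 10^2 = 26
  -> s = B^a = 26

Answer: 26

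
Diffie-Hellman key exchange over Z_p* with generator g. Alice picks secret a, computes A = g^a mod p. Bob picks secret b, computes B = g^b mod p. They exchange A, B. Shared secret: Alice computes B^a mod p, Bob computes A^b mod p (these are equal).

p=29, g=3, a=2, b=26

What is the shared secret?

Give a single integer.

Answer: 24

Derivation:
A = 3^2 mod 29  (bits of 2 = 10)
  bit 0 = 1: r = r^2 * 3 mod 29 = 1^2 * 3 = 1*3 = 3
  bit 1 = 0: r = r^2 mod 29 = 3^2 = 9
  -> A = 9
B = 3^26 mod 29  (bits of 26 = 11010)
  bit 0 = 1: r = r^2 * 3 mod 29 = 1^2 * 3 = 1*3 = 3
  bit 1 = 1: r = r^2 * 3 mod 29 = 3^2 * 3 = 9*3 = 27
  bit 2 = 0: r = r^2 mod 29 = 27^2 = 4
  bit 3 = 1: r = r^2 * 3 mod 29 = 4^2 * 3 = 16*3 = 19
  bit 4 = 0: r = r^2 mod 29 = 19^2 = 13
  -> B = 13
s = B^a = 13^2 mod 29  (bits of 2 = 10)
  bit 0 = 1: r = r^2 * 13 mod 29 = 1^2 * 13 = 1*13 = 13
  bit 1 = 0: r = r^2 mod 29 = 13^2 = 24
  -> s = B^a = 24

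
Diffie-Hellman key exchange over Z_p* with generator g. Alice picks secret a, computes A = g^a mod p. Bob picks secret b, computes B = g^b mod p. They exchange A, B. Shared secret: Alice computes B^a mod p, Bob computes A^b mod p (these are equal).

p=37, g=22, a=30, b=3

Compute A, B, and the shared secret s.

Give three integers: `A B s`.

Answer: 11 29 36

Derivation:
A = 22^30 mod 37  (bits of 30 = 11110)
  bit 0 = 1: r = r^2 * 22 mod 37 = 1^2 * 22 = 1*22 = 22
  bit 1 = 1: r = r^2 * 22 mod 37 = 22^2 * 22 = 3*22 = 29
  bit 2 = 1: r = r^2 * 22 mod 37 = 29^2 * 22 = 27*22 = 2
  bit 3 = 1: r = r^2 * 22 mod 37 = 2^2 * 22 = 4*22 = 14
  bit 4 = 0: r = r^2 mod 37 = 14^2 = 11
  -> A = 11
B = 22^3 mod 37  (bits of 3 = 11)
  bit 0 = 1: r = r^2 * 22 mod 37 = 1^2 * 22 = 1*22 = 22
  bit 1 = 1: r = r^2 * 22 mod 37 = 22^2 * 22 = 3*22 = 29
  -> B = 29
s = B^a = 29^30 mod 37  (bits of 30 = 11110)
  bit 0 = 1: r = r^2 * 29 mod 37 = 1^2 * 29 = 1*29 = 29
  bit 1 = 1: r = r^2 * 29 mod 37 = 29^2 * 29 = 27*29 = 6
  bit 2 = 1: r = r^2 * 29 mod 37 = 6^2 * 29 = 36*29 = 8
  bit 3 = 1: r = r^2 * 29 mod 37 = 8^2 * 29 = 27*29 = 6
  bit 4 = 0: r = r^2 mod 37 = 6^2 = 36
  -> s = B^a = 36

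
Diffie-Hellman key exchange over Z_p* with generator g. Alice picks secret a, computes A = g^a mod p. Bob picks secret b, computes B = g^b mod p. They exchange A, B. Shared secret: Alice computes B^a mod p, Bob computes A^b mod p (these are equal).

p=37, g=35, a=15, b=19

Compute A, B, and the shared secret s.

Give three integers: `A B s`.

A = 35^15 mod 37  (bits of 15 = 1111)
  bit 0 = 1: r = r^2 * 35 mod 37 = 1^2 * 35 = 1*35 = 35
  bit 1 = 1: r = r^2 * 35 mod 37 = 35^2 * 35 = 4*35 = 29
  bit 2 = 1: r = r^2 * 35 mod 37 = 29^2 * 35 = 27*35 = 20
  bit 3 = 1: r = r^2 * 35 mod 37 = 20^2 * 35 = 30*35 = 14
  -> A = 14
B = 35^19 mod 37  (bits of 19 = 10011)
  bit 0 = 1: r = r^2 * 35 mod 37 = 1^2 * 35 = 1*35 = 35
  bit 1 = 0: r = r^2 mod 37 = 35^2 = 4
  bit 2 = 0: r = r^2 mod 37 = 4^2 = 16
  bit 3 = 1: r = r^2 * 35 mod 37 = 16^2 * 35 = 34*35 = 6
  bit 4 = 1: r = r^2 * 35 mod 37 = 6^2 * 35 = 36*35 = 2
  -> B = 2
s = B^a = 2^15 mod 37  (bits of 15 = 1111)
  bit 0 = 1: r = r^2 * 2 mod 37 = 1^2 * 2 = 1*2 = 2
  bit 1 = 1: r = r^2 * 2 mod 37 = 2^2 * 2 = 4*2 = 8
  bit 2 = 1: r = r^2 * 2 mod 37 = 8^2 * 2 = 27*2 = 17
  bit 3 = 1: r = r^2 * 2 mod 37 = 17^2 * 2 = 30*2 = 23
  -> s = B^a = 23

Answer: 14 2 23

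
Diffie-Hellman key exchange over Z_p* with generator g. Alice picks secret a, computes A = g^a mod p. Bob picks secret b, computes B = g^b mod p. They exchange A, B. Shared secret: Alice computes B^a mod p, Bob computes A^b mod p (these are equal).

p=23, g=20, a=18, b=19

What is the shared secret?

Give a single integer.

Answer: 3

Derivation:
A = 20^18 mod 23  (bits of 18 = 10010)
  bit 0 = 1: r = r^2 * 20 mod 23 = 1^2 * 20 = 1*20 = 20
  bit 1 = 0: r = r^2 mod 23 = 20^2 = 9
  bit 2 = 0: r = r^2 mod 23 = 9^2 = 12
  bit 3 = 1: r = r^2 * 20 mod 23 = 12^2 * 20 = 6*20 = 5
  bit 4 = 0: r = r^2 mod 23 = 5^2 = 2
  -> A = 2
B = 20^19 mod 23  (bits of 19 = 10011)
  bit 0 = 1: r = r^2 * 20 mod 23 = 1^2 * 20 = 1*20 = 20
  bit 1 = 0: r = r^2 mod 23 = 20^2 = 9
  bit 2 = 0: r = r^2 mod 23 = 9^2 = 12
  bit 3 = 1: r = r^2 * 20 mod 23 = 12^2 * 20 = 6*20 = 5
  bit 4 = 1: r = r^2 * 20 mod 23 = 5^2 * 20 = 2*20 = 17
  -> B = 17
s = B^a = 17^18 mod 23  (bits of 18 = 10010)
  bit 0 = 1: r = r^2 * 17 mod 23 = 1^2 * 17 = 1*17 = 17
  bit 1 = 0: r = r^2 mod 23 = 17^2 = 13
  bit 2 = 0: r = r^2 mod 23 = 13^2 = 8
  bit 3 = 1: r = r^2 * 17 mod 23 = 8^2 * 17 = 18*17 = 7
  bit 4 = 0: r = r^2 mod 23 = 7^2 = 3
  -> s = B^a = 3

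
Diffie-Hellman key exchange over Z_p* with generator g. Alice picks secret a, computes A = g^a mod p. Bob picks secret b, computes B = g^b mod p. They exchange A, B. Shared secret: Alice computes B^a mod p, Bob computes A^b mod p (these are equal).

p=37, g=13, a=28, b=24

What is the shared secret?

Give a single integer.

Answer: 26

Derivation:
A = 13^28 mod 37  (bits of 28 = 11100)
  bit 0 = 1: r = r^2 * 13 mod 37 = 1^2 * 13 = 1*13 = 13
  bit 1 = 1: r = r^2 * 13 mod 37 = 13^2 * 13 = 21*13 = 14
  bit 2 = 1: r = r^2 * 13 mod 37 = 14^2 * 13 = 11*13 = 32
  bit 3 = 0: r = r^2 mod 37 = 32^2 = 25
  bit 4 = 0: r = r^2 mod 37 = 25^2 = 33
  -> A = 33
B = 13^24 mod 37  (bits of 24 = 11000)
  bit 0 = 1: r = r^2 * 13 mod 37 = 1^2 * 13 = 1*13 = 13
  bit 1 = 1: r = r^2 * 13 mod 37 = 13^2 * 13 = 21*13 = 14
  bit 2 = 0: r = r^2 mod 37 = 14^2 = 11
  bit 3 = 0: r = r^2 mod 37 = 11^2 = 10
  bit 4 = 0: r = r^2 mod 37 = 10^2 = 26
  -> B = 26
s = B^a = 26^28 mod 37  (bits of 28 = 11100)
  bit 0 = 1: r = r^2 * 26 mod 37 = 1^2 * 26 = 1*26 = 26
  bit 1 = 1: r = r^2 * 26 mod 37 = 26^2 * 26 = 10*26 = 1
  bit 2 = 1: r = r^2 * 26 mod 37 = 1^2 * 26 = 1*26 = 26
  bit 3 = 0: r = r^2 mod 37 = 26^2 = 10
  bit 4 = 0: r = r^2 mod 37 = 10^2 = 26
  -> s = B^a = 26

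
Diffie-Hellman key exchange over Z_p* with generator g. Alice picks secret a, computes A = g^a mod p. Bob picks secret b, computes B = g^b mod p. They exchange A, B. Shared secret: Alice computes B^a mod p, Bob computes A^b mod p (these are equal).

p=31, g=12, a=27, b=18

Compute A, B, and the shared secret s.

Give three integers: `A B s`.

A = 12^27 mod 31  (bits of 27 = 11011)
  bit 0 = 1: r = r^2 * 12 mod 31 = 1^2 * 12 = 1*12 = 12
  bit 1 = 1: r = r^2 * 12 mod 31 = 12^2 * 12 = 20*12 = 23
  bit 2 = 0: r = r^2 mod 31 = 23^2 = 2
  bit 3 = 1: r = r^2 * 12 mod 31 = 2^2 * 12 = 4*12 = 17
  bit 4 = 1: r = r^2 * 12 mod 31 = 17^2 * 12 = 10*12 = 27
  -> A = 27
B = 12^18 mod 31  (bits of 18 = 10010)
  bit 0 = 1: r = r^2 * 12 mod 31 = 1^2 * 12 = 1*12 = 12
  bit 1 = 0: r = r^2 mod 31 = 12^2 = 20
  bit 2 = 0: r = r^2 mod 31 = 20^2 = 28
  bit 3 = 1: r = r^2 * 12 mod 31 = 28^2 * 12 = 9*12 = 15
  bit 4 = 0: r = r^2 mod 31 = 15^2 = 8
  -> B = 8
s = B^a = 8^27 mod 31  (bits of 27 = 11011)
  bit 0 = 1: r = r^2 * 8 mod 31 = 1^2 * 8 = 1*8 = 8
  bit 1 = 1: r = r^2 * 8 mod 31 = 8^2 * 8 = 2*8 = 16
  bit 2 = 0: r = r^2 mod 31 = 16^2 = 8
  bit 3 = 1: r = r^2 * 8 mod 31 = 8^2 * 8 = 2*8 = 16
  bit 4 = 1: r = r^2 * 8 mod 31 = 16^2 * 8 = 8*8 = 2
  -> s = B^a = 2

Answer: 27 8 2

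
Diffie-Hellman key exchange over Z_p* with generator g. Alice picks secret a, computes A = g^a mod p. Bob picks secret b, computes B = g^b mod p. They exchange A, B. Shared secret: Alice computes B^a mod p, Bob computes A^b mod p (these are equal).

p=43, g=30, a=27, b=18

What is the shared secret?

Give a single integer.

A = 30^27 mod 43  (bits of 27 = 11011)
  bit 0 = 1: r = r^2 * 30 mod 43 = 1^2 * 30 = 1*30 = 30
  bit 1 = 1: r = r^2 * 30 mod 43 = 30^2 * 30 = 40*30 = 39
  bit 2 = 0: r = r^2 mod 43 = 39^2 = 16
  bit 3 = 1: r = r^2 * 30 mod 43 = 16^2 * 30 = 41*30 = 26
  bit 4 = 1: r = r^2 * 30 mod 43 = 26^2 * 30 = 31*30 = 27
  -> A = 27
B = 30^18 mod 43  (bits of 18 = 10010)
  bit 0 = 1: r = r^2 * 30 mod 43 = 1^2 * 30 = 1*30 = 30
  bit 1 = 0: r = r^2 mod 43 = 30^2 = 40
  bit 2 = 0: r = r^2 mod 43 = 40^2 = 9
  bit 3 = 1: r = r^2 * 30 mod 43 = 9^2 * 30 = 38*30 = 22
  bit 4 = 0: r = r^2 mod 43 = 22^2 = 11
  -> B = 11
s = B^a = 11^27 mod 43  (bits of 27 = 11011)
  bit 0 = 1: r = r^2 * 11 mod 43 = 1^2 * 11 = 1*11 = 11
  bit 1 = 1: r = r^2 * 11 mod 43 = 11^2 * 11 = 35*11 = 41
  bit 2 = 0: r = r^2 mod 43 = 41^2 = 4
  bit 3 = 1: r = r^2 * 11 mod 43 = 4^2 * 11 = 16*11 = 4
  bit 4 = 1: r = r^2 * 11 mod 43 = 4^2 * 11 = 16*11 = 4
  -> s = B^a = 4

Answer: 4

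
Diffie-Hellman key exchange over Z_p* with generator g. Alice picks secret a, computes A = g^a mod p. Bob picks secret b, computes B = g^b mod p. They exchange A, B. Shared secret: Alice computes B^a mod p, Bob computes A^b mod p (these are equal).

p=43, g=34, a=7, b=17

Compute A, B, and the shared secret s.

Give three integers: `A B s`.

A = 34^7 mod 43  (bits of 7 = 111)
  bit 0 = 1: r = r^2 * 34 mod 43 = 1^2 * 34 = 1*34 = 34
  bit 1 = 1: r = r^2 * 34 mod 43 = 34^2 * 34 = 38*34 = 2
  bit 2 = 1: r = r^2 * 34 mod 43 = 2^2 * 34 = 4*34 = 7
  -> A = 7
B = 34^17 mod 43  (bits of 17 = 10001)
  bit 0 = 1: r = r^2 * 34 mod 43 = 1^2 * 34 = 1*34 = 34
  bit 1 = 0: r = r^2 mod 43 = 34^2 = 38
  bit 2 = 0: r = r^2 mod 43 = 38^2 = 25
  bit 3 = 0: r = r^2 mod 43 = 25^2 = 23
  bit 4 = 1: r = r^2 * 34 mod 43 = 23^2 * 34 = 13*34 = 12
  -> B = 12
s = B^a = 12^7 mod 43  (bits of 7 = 111)
  bit 0 = 1: r = r^2 * 12 mod 43 = 1^2 * 12 = 1*12 = 12
  bit 1 = 1: r = r^2 * 12 mod 43 = 12^2 * 12 = 15*12 = 8
  bit 2 = 1: r = r^2 * 12 mod 43 = 8^2 * 12 = 21*12 = 37
  -> s = B^a = 37

Answer: 7 12 37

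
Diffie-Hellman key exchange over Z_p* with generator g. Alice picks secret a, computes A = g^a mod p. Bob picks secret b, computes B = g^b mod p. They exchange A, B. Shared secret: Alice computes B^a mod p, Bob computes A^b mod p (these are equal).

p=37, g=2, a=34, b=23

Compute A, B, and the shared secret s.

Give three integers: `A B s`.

A = 2^34 mod 37  (bits of 34 = 100010)
  bit 0 = 1: r = r^2 * 2 mod 37 = 1^2 * 2 = 1*2 = 2
  bit 1 = 0: r = r^2 mod 37 = 2^2 = 4
  bit 2 = 0: r = r^2 mod 37 = 4^2 = 16
  bit 3 = 0: r = r^2 mod 37 = 16^2 = 34
  bit 4 = 1: r = r^2 * 2 mod 37 = 34^2 * 2 = 9*2 = 18
  bit 5 = 0: r = r^2 mod 37 = 18^2 = 28
  -> A = 28
B = 2^23 mod 37  (bits of 23 = 10111)
  bit 0 = 1: r = r^2 * 2 mod 37 = 1^2 * 2 = 1*2 = 2
  bit 1 = 0: r = r^2 mod 37 = 2^2 = 4
  bit 2 = 1: r = r^2 * 2 mod 37 = 4^2 * 2 = 16*2 = 32
  bit 3 = 1: r = r^2 * 2 mod 37 = 32^2 * 2 = 25*2 = 13
  bit 4 = 1: r = r^2 * 2 mod 37 = 13^2 * 2 = 21*2 = 5
  -> B = 5
s = B^a = 5^34 mod 37  (bits of 34 = 100010)
  bit 0 = 1: r = r^2 * 5 mod 37 = 1^2 * 5 = 1*5 = 5
  bit 1 = 0: r = r^2 mod 37 = 5^2 = 25
  bit 2 = 0: r = r^2 mod 37 = 25^2 = 33
  bit 3 = 0: r = r^2 mod 37 = 33^2 = 16
  bit 4 = 1: r = r^2 * 5 mod 37 = 16^2 * 5 = 34*5 = 22
  bit 5 = 0: r = r^2 mod 37 = 22^2 = 3
  -> s = B^a = 3

Answer: 28 5 3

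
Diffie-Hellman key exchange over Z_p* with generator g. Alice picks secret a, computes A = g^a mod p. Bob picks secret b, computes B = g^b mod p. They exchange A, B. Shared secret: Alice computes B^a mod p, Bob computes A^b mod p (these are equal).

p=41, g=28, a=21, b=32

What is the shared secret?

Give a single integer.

A = 28^21 mod 41  (bits of 21 = 10101)
  bit 0 = 1: r = r^2 * 28 mod 41 = 1^2 * 28 = 1*28 = 28
  bit 1 = 0: r = r^2 mod 41 = 28^2 = 5
  bit 2 = 1: r = r^2 * 28 mod 41 = 5^2 * 28 = 25*28 = 3
  bit 3 = 0: r = r^2 mod 41 = 3^2 = 9
  bit 4 = 1: r = r^2 * 28 mod 41 = 9^2 * 28 = 40*28 = 13
  -> A = 13
B = 28^32 mod 41  (bits of 32 = 100000)
  bit 0 = 1: r = r^2 * 28 mod 41 = 1^2 * 28 = 1*28 = 28
  bit 1 = 0: r = r^2 mod 41 = 28^2 = 5
  bit 2 = 0: r = r^2 mod 41 = 5^2 = 25
  bit 3 = 0: r = r^2 mod 41 = 25^2 = 10
  bit 4 = 0: r = r^2 mod 41 = 10^2 = 18
  bit 5 = 0: r = r^2 mod 41 = 18^2 = 37
  -> B = 37
s = B^a = 37^21 mod 41  (bits of 21 = 10101)
  bit 0 = 1: r = r^2 * 37 mod 41 = 1^2 * 37 = 1*37 = 37
  bit 1 = 0: r = r^2 mod 41 = 37^2 = 16
  bit 2 = 1: r = r^2 * 37 mod 41 = 16^2 * 37 = 10*37 = 1
  bit 3 = 0: r = r^2 mod 41 = 1^2 = 1
  bit 4 = 1: r = r^2 * 37 mod 41 = 1^2 * 37 = 1*37 = 37
  -> s = B^a = 37

Answer: 37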